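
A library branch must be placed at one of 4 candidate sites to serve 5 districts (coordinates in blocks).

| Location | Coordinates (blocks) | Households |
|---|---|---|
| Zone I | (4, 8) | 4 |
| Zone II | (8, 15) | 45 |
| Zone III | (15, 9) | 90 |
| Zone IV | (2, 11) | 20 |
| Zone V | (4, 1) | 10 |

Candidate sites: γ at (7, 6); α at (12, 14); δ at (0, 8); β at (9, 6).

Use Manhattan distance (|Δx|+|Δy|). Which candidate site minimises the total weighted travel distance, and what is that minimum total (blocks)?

Total weighted distance at each candidate:
  γ (7, 6): total = 1740
  α (12, 14): total = 1471
  δ (0, 8): total = 2341
  β (9, 6): total = 1628
Minimum is at α with total 1471 blocks.

α, total 1471 blocks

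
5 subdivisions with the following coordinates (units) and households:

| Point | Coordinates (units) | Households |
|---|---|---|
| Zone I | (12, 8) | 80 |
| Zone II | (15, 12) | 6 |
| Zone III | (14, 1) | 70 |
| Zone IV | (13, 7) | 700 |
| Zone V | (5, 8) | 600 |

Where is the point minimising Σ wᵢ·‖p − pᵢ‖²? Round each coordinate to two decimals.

The minimiser of Σwᵢ‖p−pᵢ‖² is the weighted centroid p* = (Σwᵢpᵢ)/(Σwᵢ).
Σwᵢ = 1456.
Σwᵢxᵢ = 80·12 + 6·15 + 70·14 + 700·13 + 600·5 = 14130.
Σwᵢyᵢ = 80·8 + 6·12 + 70·1 + 700·7 + 600·8 = 10482.
x* = 14130/1456 = 9.70, y* = 10482/1456 = 7.20.

(9.70, 7.20)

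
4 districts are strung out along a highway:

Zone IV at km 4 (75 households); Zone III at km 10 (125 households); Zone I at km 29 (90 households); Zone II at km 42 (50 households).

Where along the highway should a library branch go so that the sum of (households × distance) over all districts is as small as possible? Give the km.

For a sum of weighted absolute distances on a line, the optimum is the weighted median (not the mean). Total weight W = 340; half-weight = 170.
Sort by position and accumulate weight:
  km 4 (Zone IV, w=75) → cum 75
  km 10 (Zone III, w=125) → cum 200  ≥ 170 → median here
  km 29 (Zone I, w=90) → cum 290
  km 42 (Zone II, w=50) → cum 340
Optimal location: km 10.

x = 10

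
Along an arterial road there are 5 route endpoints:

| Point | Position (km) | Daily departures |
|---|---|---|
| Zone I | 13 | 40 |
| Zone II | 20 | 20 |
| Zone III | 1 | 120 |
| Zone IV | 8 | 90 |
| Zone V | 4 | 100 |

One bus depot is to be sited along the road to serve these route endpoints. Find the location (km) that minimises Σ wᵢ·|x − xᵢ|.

For a sum of weighted absolute distances on a line, the optimum is the weighted median (not the mean). Total weight W = 370; half-weight = 185.
Sort by position and accumulate weight:
  km 1 (Zone III, w=120) → cum 120
  km 4 (Zone V, w=100) → cum 220  ≥ 185 → median here
  km 8 (Zone IV, w=90) → cum 310
  km 13 (Zone I, w=40) → cum 350
  km 20 (Zone II, w=20) → cum 370
Optimal location: km 4.

x = 4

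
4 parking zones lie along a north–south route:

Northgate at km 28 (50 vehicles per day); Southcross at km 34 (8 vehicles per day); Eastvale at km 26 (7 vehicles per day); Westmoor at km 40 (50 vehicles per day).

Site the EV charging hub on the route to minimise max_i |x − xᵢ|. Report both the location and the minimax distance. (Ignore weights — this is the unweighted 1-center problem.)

location 33, max distance 7

The 1-center on a line is the midpoint of the two extreme points: leftmost at 26, rightmost at 40.
Optimal location = (26 + 40)/2 = 33; maximum distance = (40 − 26)/2 = 7.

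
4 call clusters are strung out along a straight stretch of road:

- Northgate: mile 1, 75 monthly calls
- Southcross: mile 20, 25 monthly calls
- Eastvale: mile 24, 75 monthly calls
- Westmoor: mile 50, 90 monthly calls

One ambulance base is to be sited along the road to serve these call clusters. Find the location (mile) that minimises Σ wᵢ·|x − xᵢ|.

x = 24

For a sum of weighted absolute distances on a line, the optimum is the weighted median (not the mean). Total weight W = 265; half-weight = 132.5.
Sort by position and accumulate weight:
  mile 1 (Northgate, w=75) → cum 75
  mile 20 (Southcross, w=25) → cum 100
  mile 24 (Eastvale, w=75) → cum 175  ≥ 132.5 → median here
  mile 50 (Westmoor, w=90) → cum 265
Optimal location: mile 24.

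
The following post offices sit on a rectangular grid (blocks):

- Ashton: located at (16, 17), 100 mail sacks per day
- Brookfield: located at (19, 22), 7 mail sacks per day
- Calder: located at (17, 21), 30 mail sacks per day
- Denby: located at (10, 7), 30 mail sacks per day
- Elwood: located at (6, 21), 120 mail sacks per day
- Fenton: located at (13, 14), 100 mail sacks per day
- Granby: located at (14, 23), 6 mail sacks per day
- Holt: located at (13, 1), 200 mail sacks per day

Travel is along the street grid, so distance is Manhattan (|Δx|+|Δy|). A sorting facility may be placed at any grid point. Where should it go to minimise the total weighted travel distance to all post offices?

(13, 14)

Manhattan distance separates: Σwᵢ(|x−xᵢ|+|y−yᵢ|) = Σwᵢ|x−xᵢ| + Σwᵢ|y−yᵢ|, so x and y are optimised independently as 1-D weighted medians.
Total weight W = 593; half = 296.5.
x-coordinate, sorted with cumulative weight:
  x=6 (Elwood, w=120) cum 120
  x=10 (Denby, w=30) cum 150
  x=13 (Fenton, w=100) cum 250
  x=13 (Holt, w=200) cum 450  ← median
  x=14 (Granby, w=6) cum 456
  x=16 (Ashton, w=100) cum 556
  x=17 (Calder, w=30) cum 586
  x=19 (Brookfield, w=7) cum 593
⇒ x* = 13
y-coordinate, sorted with cumulative weight:
  y=1 (Holt, w=200) cum 200
  y=7 (Denby, w=30) cum 230
  y=14 (Fenton, w=100) cum 330  ← median
  y=17 (Ashton, w=100) cum 430
  y=21 (Calder, w=30) cum 460
  y=21 (Elwood, w=120) cum 580
  y=22 (Brookfield, w=7) cum 587
  y=23 (Granby, w=6) cum 593
⇒ y* = 14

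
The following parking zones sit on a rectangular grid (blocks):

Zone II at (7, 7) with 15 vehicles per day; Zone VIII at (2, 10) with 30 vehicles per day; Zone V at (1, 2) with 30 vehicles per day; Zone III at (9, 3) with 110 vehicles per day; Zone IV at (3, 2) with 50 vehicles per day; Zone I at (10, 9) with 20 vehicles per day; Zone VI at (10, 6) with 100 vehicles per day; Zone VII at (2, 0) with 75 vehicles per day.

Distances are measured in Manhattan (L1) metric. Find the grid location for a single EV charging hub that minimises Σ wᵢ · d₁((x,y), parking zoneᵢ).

(9, 3)

Manhattan distance separates: Σwᵢ(|x−xᵢ|+|y−yᵢ|) = Σwᵢ|x−xᵢ| + Σwᵢ|y−yᵢ|, so x and y are optimised independently as 1-D weighted medians.
Total weight W = 430; half = 215.
x-coordinate, sorted with cumulative weight:
  x=1 (Zone V, w=30) cum 30
  x=2 (Zone VIII, w=30) cum 60
  x=2 (Zone VII, w=75) cum 135
  x=3 (Zone IV, w=50) cum 185
  x=7 (Zone II, w=15) cum 200
  x=9 (Zone III, w=110) cum 310  ← median
  x=10 (Zone I, w=20) cum 330
  x=10 (Zone VI, w=100) cum 430
⇒ x* = 9
y-coordinate, sorted with cumulative weight:
  y=0 (Zone VII, w=75) cum 75
  y=2 (Zone V, w=30) cum 105
  y=2 (Zone IV, w=50) cum 155
  y=3 (Zone III, w=110) cum 265  ← median
  y=6 (Zone VI, w=100) cum 365
  y=7 (Zone II, w=15) cum 380
  y=9 (Zone I, w=20) cum 400
  y=10 (Zone VIII, w=30) cum 430
⇒ y* = 3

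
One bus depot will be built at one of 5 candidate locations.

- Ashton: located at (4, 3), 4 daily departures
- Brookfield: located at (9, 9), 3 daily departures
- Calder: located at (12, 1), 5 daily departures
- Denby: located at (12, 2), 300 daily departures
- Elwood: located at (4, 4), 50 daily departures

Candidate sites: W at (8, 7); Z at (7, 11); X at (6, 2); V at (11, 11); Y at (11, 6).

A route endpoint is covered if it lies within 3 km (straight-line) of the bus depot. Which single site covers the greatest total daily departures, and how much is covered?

Coverage radius r = 3 km; a point is covered iff (Δx)²+(Δy)² ≤ 3² = 9.
  W (8, 7): covers {Brookfield} → 3
  Z (7, 11): covers {Brookfield} → 3
  X (6, 2): covers {Ashton, Elwood} → 54
  V (11, 11): covers {Brookfield} → 3
  Y (11, 6): covers {none} → 0
Maximum coverage at X: 54 daily departures.

X, covering 54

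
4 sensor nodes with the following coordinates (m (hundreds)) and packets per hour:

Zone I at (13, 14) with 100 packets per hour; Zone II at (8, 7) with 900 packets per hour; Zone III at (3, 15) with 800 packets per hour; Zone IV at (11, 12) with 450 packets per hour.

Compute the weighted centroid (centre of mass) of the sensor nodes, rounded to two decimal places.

(7.04, 11.16)

The minimiser of Σwᵢ‖p−pᵢ‖² is the weighted centroid p* = (Σwᵢpᵢ)/(Σwᵢ).
Σwᵢ = 2250.
Σwᵢxᵢ = 100·13 + 900·8 + 800·3 + 450·11 = 15850.
Σwᵢyᵢ = 100·14 + 900·7 + 800·15 + 450·12 = 25100.
x* = 15850/2250 = 7.04, y* = 25100/2250 = 11.16.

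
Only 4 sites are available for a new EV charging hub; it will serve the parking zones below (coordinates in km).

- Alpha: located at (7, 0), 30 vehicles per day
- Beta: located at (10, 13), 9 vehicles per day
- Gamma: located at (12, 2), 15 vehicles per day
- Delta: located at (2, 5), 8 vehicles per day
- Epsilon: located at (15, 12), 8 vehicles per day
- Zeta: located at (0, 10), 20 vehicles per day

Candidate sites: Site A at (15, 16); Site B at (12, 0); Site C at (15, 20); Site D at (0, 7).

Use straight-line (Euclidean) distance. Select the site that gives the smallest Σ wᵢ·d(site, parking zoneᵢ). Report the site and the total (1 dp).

Total weighted distance at each candidate:
  Site A (15, 16): total = 1295.2
  Site B (12, 0): total = 799.2
  Site C (15, 20): total = 1580.7
  Site D (0, 7): total = 806.1
Minimum is at Site B with total 799.2 km.

Site B, total 799.2 km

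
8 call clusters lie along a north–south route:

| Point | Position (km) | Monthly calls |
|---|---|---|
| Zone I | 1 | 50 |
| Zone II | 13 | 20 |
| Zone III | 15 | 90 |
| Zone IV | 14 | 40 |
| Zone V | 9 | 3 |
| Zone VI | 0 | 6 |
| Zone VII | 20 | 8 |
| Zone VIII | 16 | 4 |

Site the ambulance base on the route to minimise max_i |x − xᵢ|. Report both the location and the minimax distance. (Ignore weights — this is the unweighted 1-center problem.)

The 1-center on a line is the midpoint of the two extreme points: leftmost at 0, rightmost at 20.
Optimal location = (0 + 20)/2 = 10; maximum distance = (20 − 0)/2 = 10.

location 10, max distance 10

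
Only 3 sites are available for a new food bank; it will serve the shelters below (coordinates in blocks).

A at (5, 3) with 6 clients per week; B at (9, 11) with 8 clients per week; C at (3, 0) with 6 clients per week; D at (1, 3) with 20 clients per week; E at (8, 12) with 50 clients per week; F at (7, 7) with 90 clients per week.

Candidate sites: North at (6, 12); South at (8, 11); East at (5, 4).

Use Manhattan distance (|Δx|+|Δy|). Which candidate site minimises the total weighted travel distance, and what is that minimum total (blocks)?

Total weighted distance at each candidate:
  North (6, 12): total = 1102
  South (8, 11): total = 970
  East (5, 4): total = 1230
Minimum is at South with total 970 blocks.

South, total 970 blocks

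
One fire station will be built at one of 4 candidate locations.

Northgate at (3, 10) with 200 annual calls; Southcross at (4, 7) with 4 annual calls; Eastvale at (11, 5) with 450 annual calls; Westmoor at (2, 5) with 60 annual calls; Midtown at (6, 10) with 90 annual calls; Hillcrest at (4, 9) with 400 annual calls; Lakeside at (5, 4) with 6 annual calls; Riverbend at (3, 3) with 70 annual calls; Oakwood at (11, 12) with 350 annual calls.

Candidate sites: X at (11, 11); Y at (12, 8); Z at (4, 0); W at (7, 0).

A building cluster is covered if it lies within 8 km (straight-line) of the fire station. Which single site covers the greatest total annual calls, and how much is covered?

Coverage radius r = 8 km; a point is covered iff (Δx)²+(Δy)² ≤ 8² = 64.
  X (11, 11): covers {Eastvale, Midtown, Hillcrest, Oakwood} → 1290
  Y (12, 8): covers {Eastvale, Midtown, Oakwood} → 890
  Z (4, 0): covers {Southcross, Westmoor, Lakeside, Riverbend} → 140
  W (7, 0): covers {Southcross, Eastvale, Westmoor, Lakeside, Riverbend} → 590
Maximum coverage at X: 1290 annual calls.

X, covering 1290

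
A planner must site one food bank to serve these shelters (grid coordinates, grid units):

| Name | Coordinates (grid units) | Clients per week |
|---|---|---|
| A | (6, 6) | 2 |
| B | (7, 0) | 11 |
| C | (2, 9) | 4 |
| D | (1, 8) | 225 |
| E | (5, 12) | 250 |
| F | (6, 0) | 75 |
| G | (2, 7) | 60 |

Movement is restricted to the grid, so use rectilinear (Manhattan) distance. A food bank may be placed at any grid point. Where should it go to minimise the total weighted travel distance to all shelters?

Manhattan distance separates: Σwᵢ(|x−xᵢ|+|y−yᵢ|) = Σwᵢ|x−xᵢ| + Σwᵢ|y−yᵢ|, so x and y are optimised independently as 1-D weighted medians.
Total weight W = 627; half = 313.5.
x-coordinate, sorted with cumulative weight:
  x=1 (D, w=225) cum 225
  x=2 (C, w=4) cum 229
  x=2 (G, w=60) cum 289
  x=5 (E, w=250) cum 539  ← median
  x=6 (A, w=2) cum 541
  x=6 (F, w=75) cum 616
  x=7 (B, w=11) cum 627
⇒ x* = 5
y-coordinate, sorted with cumulative weight:
  y=0 (B, w=11) cum 11
  y=0 (F, w=75) cum 86
  y=6 (A, w=2) cum 88
  y=7 (G, w=60) cum 148
  y=8 (D, w=225) cum 373  ← median
  y=9 (C, w=4) cum 377
  y=12 (E, w=250) cum 627
⇒ y* = 8

(5, 8)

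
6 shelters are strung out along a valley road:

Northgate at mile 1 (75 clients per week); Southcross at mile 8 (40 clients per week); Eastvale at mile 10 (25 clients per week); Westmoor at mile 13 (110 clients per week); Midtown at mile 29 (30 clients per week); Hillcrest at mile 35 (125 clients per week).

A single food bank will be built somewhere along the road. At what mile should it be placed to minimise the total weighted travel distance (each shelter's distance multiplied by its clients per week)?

x = 13

For a sum of weighted absolute distances on a line, the optimum is the weighted median (not the mean). Total weight W = 405; half-weight = 202.5.
Sort by position and accumulate weight:
  mile 1 (Northgate, w=75) → cum 75
  mile 8 (Southcross, w=40) → cum 115
  mile 10 (Eastvale, w=25) → cum 140
  mile 13 (Westmoor, w=110) → cum 250  ≥ 202.5 → median here
  mile 29 (Midtown, w=30) → cum 280
  mile 35 (Hillcrest, w=125) → cum 405
Optimal location: mile 13.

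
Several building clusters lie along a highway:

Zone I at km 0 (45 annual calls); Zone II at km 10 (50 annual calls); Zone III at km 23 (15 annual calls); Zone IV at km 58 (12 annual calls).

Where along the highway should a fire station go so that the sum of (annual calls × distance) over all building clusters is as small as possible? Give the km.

For a sum of weighted absolute distances on a line, the optimum is the weighted median (not the mean). Total weight W = 122; half-weight = 61.
Sort by position and accumulate weight:
  km 0 (Zone I, w=45) → cum 45
  km 10 (Zone II, w=50) → cum 95  ≥ 61 → median here
  km 23 (Zone III, w=15) → cum 110
  km 58 (Zone IV, w=12) → cum 122
Optimal location: km 10.

x = 10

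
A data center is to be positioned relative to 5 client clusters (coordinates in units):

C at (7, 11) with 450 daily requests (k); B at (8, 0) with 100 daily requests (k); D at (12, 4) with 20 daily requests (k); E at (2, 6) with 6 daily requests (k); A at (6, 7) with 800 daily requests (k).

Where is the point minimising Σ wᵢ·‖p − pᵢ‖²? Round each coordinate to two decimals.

(6.54, 7.75)

The minimiser of Σwᵢ‖p−pᵢ‖² is the weighted centroid p* = (Σwᵢpᵢ)/(Σwᵢ).
Σwᵢ = 1376.
Σwᵢxᵢ = 450·7 + 100·8 + 20·12 + 6·2 + 800·6 = 9002.
Σwᵢyᵢ = 450·11 + 100·0 + 20·4 + 6·6 + 800·7 = 10666.
x* = 9002/1376 = 6.54, y* = 10666/1376 = 7.75.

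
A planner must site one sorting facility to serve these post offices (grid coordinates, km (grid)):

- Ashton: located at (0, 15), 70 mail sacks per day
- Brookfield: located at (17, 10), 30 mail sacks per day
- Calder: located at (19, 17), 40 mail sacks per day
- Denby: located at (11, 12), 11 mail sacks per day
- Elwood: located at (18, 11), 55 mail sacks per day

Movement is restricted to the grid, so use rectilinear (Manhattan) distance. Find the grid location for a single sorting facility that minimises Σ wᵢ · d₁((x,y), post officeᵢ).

Manhattan distance separates: Σwᵢ(|x−xᵢ|+|y−yᵢ|) = Σwᵢ|x−xᵢ| + Σwᵢ|y−yᵢ|, so x and y are optimised independently as 1-D weighted medians.
Total weight W = 206; half = 103.
x-coordinate, sorted with cumulative weight:
  x=0 (Ashton, w=70) cum 70
  x=11 (Denby, w=11) cum 81
  x=17 (Brookfield, w=30) cum 111  ← median
  x=18 (Elwood, w=55) cum 166
  x=19 (Calder, w=40) cum 206
⇒ x* = 17
y-coordinate, sorted with cumulative weight:
  y=10 (Brookfield, w=30) cum 30
  y=11 (Elwood, w=55) cum 85
  y=12 (Denby, w=11) cum 96
  y=15 (Ashton, w=70) cum 166  ← median
  y=17 (Calder, w=40) cum 206
⇒ y* = 15

(17, 15)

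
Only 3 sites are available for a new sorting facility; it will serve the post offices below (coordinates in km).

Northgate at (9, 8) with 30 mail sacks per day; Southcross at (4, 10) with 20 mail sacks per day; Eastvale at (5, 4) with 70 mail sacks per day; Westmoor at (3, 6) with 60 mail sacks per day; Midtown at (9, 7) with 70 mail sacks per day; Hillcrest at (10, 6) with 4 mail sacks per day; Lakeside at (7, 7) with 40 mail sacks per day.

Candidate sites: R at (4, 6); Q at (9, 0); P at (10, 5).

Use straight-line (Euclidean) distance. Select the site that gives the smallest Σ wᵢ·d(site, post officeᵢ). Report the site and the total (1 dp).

R, total 965.5 km

Total weighted distance at each candidate:
  R (4, 6): total = 965.5
  Q (9, 0): total = 2174.2
  P (10, 5): total = 1337.0
Minimum is at R with total 965.5 km.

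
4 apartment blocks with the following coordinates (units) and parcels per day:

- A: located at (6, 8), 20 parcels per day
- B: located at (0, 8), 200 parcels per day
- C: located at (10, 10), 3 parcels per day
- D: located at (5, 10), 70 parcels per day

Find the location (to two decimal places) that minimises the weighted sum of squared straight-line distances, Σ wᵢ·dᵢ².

(1.71, 8.50)

The minimiser of Σwᵢ‖p−pᵢ‖² is the weighted centroid p* = (Σwᵢpᵢ)/(Σwᵢ).
Σwᵢ = 293.
Σwᵢxᵢ = 20·6 + 200·0 + 3·10 + 70·5 = 500.
Σwᵢyᵢ = 20·8 + 200·8 + 3·10 + 70·10 = 2490.
x* = 500/293 = 1.71, y* = 2490/293 = 8.50.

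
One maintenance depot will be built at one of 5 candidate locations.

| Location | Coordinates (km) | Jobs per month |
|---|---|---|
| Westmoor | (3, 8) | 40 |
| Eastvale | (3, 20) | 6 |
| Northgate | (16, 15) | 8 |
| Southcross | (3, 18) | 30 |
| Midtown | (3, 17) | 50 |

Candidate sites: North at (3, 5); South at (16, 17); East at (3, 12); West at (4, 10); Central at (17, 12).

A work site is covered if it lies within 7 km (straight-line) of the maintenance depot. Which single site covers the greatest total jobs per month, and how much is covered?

Coverage radius r = 7 km; a point is covered iff (Δx)²+(Δy)² ≤ 7² = 49.
  North (3, 5): covers {Westmoor} → 40
  South (16, 17): covers {Northgate} → 8
  East (3, 12): covers {Westmoor, Southcross, Midtown} → 120
  West (4, 10): covers {Westmoor} → 40
  Central (17, 12): covers {Northgate} → 8
Maximum coverage at East: 120 jobs per month.

East, covering 120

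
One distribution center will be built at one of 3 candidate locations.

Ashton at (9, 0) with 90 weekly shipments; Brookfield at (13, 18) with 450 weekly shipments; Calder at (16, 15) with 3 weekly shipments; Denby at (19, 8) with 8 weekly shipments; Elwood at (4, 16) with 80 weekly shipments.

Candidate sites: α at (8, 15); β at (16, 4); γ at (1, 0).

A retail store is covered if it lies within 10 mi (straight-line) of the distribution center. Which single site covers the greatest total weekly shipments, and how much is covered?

Coverage radius r = 10 mi; a point is covered iff (Δx)²+(Δy)² ≤ 10² = 100.
  α (8, 15): covers {Brookfield, Calder, Elwood} → 533
  β (16, 4): covers {Ashton, Denby} → 98
  γ (1, 0): covers {Ashton} → 90
Maximum coverage at α: 533 weekly shipments.

α, covering 533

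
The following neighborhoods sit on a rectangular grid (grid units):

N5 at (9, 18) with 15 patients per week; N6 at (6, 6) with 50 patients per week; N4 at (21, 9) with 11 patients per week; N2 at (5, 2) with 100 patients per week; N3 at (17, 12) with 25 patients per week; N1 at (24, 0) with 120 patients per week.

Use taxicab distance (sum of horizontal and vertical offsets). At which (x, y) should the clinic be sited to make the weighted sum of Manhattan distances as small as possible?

(9, 2)

Manhattan distance separates: Σwᵢ(|x−xᵢ|+|y−yᵢ|) = Σwᵢ|x−xᵢ| + Σwᵢ|y−yᵢ|, so x and y are optimised independently as 1-D weighted medians.
Total weight W = 321; half = 160.5.
x-coordinate, sorted with cumulative weight:
  x=5 (N2, w=100) cum 100
  x=6 (N6, w=50) cum 150
  x=9 (N5, w=15) cum 165  ← median
  x=17 (N3, w=25) cum 190
  x=21 (N4, w=11) cum 201
  x=24 (N1, w=120) cum 321
⇒ x* = 9
y-coordinate, sorted with cumulative weight:
  y=0 (N1, w=120) cum 120
  y=2 (N2, w=100) cum 220  ← median
  y=6 (N6, w=50) cum 270
  y=9 (N4, w=11) cum 281
  y=12 (N3, w=25) cum 306
  y=18 (N5, w=15) cum 321
⇒ y* = 2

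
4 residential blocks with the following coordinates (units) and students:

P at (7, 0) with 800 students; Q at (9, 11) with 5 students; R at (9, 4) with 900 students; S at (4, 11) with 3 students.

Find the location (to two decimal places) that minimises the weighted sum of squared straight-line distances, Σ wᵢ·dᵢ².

The minimiser of Σwᵢ‖p−pᵢ‖² is the weighted centroid p* = (Σwᵢpᵢ)/(Σwᵢ).
Σwᵢ = 1708.
Σwᵢxᵢ = 800·7 + 5·9 + 900·9 + 3·4 = 13757.
Σwᵢyᵢ = 800·0 + 5·11 + 900·4 + 3·11 = 3688.
x* = 13757/1708 = 8.05, y* = 3688/1708 = 2.16.

(8.05, 2.16)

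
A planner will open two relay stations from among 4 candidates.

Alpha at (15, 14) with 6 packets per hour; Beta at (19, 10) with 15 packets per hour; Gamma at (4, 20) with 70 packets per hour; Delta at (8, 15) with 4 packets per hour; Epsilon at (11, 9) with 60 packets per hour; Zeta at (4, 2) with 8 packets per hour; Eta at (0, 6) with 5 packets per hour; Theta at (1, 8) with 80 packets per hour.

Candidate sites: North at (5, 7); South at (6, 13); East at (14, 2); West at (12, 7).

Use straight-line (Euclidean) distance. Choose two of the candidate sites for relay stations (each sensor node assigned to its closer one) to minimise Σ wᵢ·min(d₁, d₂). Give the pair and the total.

Evaluate every pair (each demand assigned to the nearer of the two):
  {South, West}: total = 1502.3
  {North, South}: total = 1551.0
  {North, West}: total = 1637.1
  {South, East}: total = 1792.7
  {North, East}: total = 1936.2
  {East, West}: total = 2417.7
Best pair: {South, West} with total 1502.3.

{South, West}, total 1502.3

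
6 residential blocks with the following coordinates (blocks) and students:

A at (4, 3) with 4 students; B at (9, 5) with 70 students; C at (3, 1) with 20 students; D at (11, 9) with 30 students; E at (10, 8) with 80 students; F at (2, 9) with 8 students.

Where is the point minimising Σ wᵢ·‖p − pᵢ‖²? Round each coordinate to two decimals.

(8.74, 6.43)

The minimiser of Σwᵢ‖p−pᵢ‖² is the weighted centroid p* = (Σwᵢpᵢ)/(Σwᵢ).
Σwᵢ = 212.
Σwᵢxᵢ = 4·4 + 70·9 + 20·3 + 30·11 + 80·10 + 8·2 = 1852.
Σwᵢyᵢ = 4·3 + 70·5 + 20·1 + 30·9 + 80·8 + 8·9 = 1364.
x* = 1852/212 = 8.74, y* = 1364/212 = 6.43.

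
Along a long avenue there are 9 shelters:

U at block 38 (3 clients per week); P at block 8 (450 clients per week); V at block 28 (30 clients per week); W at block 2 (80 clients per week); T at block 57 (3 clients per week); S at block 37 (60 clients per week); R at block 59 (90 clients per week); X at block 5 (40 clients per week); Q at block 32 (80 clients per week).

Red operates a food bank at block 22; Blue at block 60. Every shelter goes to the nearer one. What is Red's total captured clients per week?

The indifferent point is the midpoint (22+60)/2 = 41; shelters left of it (closer to Red at 22) go to Red, those right go to Blue.
  W at 2 (w=80) → Red
  X at 5 (w=40) → Red
  P at 8 (w=450) → Red
  V at 28 (w=30) → Red
  Q at 32 (w=80) → Red
  S at 37 (w=60) → Red
  U at 38 (w=3) → Red
  T at 57 (w=3) → Blue
  R at 59 (w=90) → Blue
Red captures 743; Blue captures 93.

743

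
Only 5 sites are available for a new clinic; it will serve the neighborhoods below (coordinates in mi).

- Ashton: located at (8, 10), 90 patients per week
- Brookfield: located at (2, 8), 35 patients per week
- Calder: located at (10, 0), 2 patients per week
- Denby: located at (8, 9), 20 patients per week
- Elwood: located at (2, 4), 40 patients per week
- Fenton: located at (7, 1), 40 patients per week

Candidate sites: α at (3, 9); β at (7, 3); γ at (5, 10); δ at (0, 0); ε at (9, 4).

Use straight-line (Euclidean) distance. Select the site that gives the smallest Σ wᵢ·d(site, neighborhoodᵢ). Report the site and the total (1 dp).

Total weighted distance at each candidate:
  α (3, 9): total = 1192.9
  β (7, 3): total = 1298.0
  γ (5, 10): total = 1118.9
  δ (0, 0): total = 2163.7
  ε (9, 4): total = 1364.1
Minimum is at γ with total 1118.9 mi.

γ, total 1118.9 mi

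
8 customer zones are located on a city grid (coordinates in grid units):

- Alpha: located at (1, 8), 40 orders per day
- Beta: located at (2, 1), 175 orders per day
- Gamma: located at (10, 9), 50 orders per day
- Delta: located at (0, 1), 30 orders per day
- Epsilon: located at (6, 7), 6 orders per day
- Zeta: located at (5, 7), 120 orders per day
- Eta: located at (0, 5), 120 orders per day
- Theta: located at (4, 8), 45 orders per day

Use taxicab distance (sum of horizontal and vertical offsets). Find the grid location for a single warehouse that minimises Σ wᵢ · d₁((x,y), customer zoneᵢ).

(2, 5)

Manhattan distance separates: Σwᵢ(|x−xᵢ|+|y−yᵢ|) = Σwᵢ|x−xᵢ| + Σwᵢ|y−yᵢ|, so x and y are optimised independently as 1-D weighted medians.
Total weight W = 586; half = 293.
x-coordinate, sorted with cumulative weight:
  x=0 (Delta, w=30) cum 30
  x=0 (Eta, w=120) cum 150
  x=1 (Alpha, w=40) cum 190
  x=2 (Beta, w=175) cum 365  ← median
  x=4 (Theta, w=45) cum 410
  x=5 (Zeta, w=120) cum 530
  x=6 (Epsilon, w=6) cum 536
  x=10 (Gamma, w=50) cum 586
⇒ x* = 2
y-coordinate, sorted with cumulative weight:
  y=1 (Beta, w=175) cum 175
  y=1 (Delta, w=30) cum 205
  y=5 (Eta, w=120) cum 325  ← median
  y=7 (Epsilon, w=6) cum 331
  y=7 (Zeta, w=120) cum 451
  y=8 (Alpha, w=40) cum 491
  y=8 (Theta, w=45) cum 536
  y=9 (Gamma, w=50) cum 586
⇒ y* = 5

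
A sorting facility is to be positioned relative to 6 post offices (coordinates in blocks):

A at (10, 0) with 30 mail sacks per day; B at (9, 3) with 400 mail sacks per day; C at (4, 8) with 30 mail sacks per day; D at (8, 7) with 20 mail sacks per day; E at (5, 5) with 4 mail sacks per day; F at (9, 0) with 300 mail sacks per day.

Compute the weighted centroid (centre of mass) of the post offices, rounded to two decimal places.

The minimiser of Σwᵢ‖p−pᵢ‖² is the weighted centroid p* = (Σwᵢpᵢ)/(Σwᵢ).
Σwᵢ = 784.
Σwᵢxᵢ = 30·10 + 400·9 + 30·4 + 20·8 + 4·5 + 300·9 = 6900.
Σwᵢyᵢ = 30·0 + 400·3 + 30·8 + 20·7 + 4·5 + 300·0 = 1600.
x* = 6900/784 = 8.80, y* = 1600/784 = 2.04.

(8.80, 2.04)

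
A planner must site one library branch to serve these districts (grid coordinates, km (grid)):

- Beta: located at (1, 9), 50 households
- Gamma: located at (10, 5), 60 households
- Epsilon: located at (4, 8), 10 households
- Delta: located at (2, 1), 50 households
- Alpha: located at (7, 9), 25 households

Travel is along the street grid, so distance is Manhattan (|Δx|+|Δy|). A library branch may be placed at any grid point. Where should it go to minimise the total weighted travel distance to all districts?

Manhattan distance separates: Σwᵢ(|x−xᵢ|+|y−yᵢ|) = Σwᵢ|x−xᵢ| + Σwᵢ|y−yᵢ|, so x and y are optimised independently as 1-D weighted medians.
Total weight W = 195; half = 97.5.
x-coordinate, sorted with cumulative weight:
  x=1 (Beta, w=50) cum 50
  x=2 (Delta, w=50) cum 100  ← median
  x=4 (Epsilon, w=10) cum 110
  x=7 (Alpha, w=25) cum 135
  x=10 (Gamma, w=60) cum 195
⇒ x* = 2
y-coordinate, sorted with cumulative weight:
  y=1 (Delta, w=50) cum 50
  y=5 (Gamma, w=60) cum 110  ← median
  y=8 (Epsilon, w=10) cum 120
  y=9 (Beta, w=50) cum 170
  y=9 (Alpha, w=25) cum 195
⇒ y* = 5

(2, 5)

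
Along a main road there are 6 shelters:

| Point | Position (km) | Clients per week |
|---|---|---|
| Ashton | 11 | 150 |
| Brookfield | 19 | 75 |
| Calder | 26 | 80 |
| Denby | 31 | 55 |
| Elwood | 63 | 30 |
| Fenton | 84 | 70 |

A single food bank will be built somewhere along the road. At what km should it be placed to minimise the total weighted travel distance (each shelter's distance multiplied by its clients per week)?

For a sum of weighted absolute distances on a line, the optimum is the weighted median (not the mean). Total weight W = 460; half-weight = 230.
Sort by position and accumulate weight:
  km 11 (Ashton, w=150) → cum 150
  km 19 (Brookfield, w=75) → cum 225
  km 26 (Calder, w=80) → cum 305  ≥ 230 → median here
  km 31 (Denby, w=55) → cum 360
  km 63 (Elwood, w=30) → cum 390
  km 84 (Fenton, w=70) → cum 460
Optimal location: km 26.

x = 26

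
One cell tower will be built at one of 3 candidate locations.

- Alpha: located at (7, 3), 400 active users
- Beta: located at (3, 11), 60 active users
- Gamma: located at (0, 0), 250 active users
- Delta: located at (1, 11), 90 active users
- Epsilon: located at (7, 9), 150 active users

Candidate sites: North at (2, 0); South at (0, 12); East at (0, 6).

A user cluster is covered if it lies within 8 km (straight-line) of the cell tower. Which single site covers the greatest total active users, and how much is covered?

Coverage radius r = 8 km; a point is covered iff (Δx)²+(Δy)² ≤ 8² = 64.
  North (2, 0): covers {Alpha, Gamma} → 650
  South (0, 12): covers {Beta, Delta, Epsilon} → 300
  East (0, 6): covers {Alpha, Beta, Gamma, Delta, Epsilon} → 950
Maximum coverage at East: 950 active users.

East, covering 950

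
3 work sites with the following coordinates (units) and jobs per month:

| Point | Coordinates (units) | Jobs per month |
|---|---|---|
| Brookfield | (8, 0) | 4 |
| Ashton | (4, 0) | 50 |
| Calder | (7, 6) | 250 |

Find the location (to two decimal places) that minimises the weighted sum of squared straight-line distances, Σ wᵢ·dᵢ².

The minimiser of Σwᵢ‖p−pᵢ‖² is the weighted centroid p* = (Σwᵢpᵢ)/(Σwᵢ).
Σwᵢ = 304.
Σwᵢxᵢ = 4·8 + 50·4 + 250·7 = 1982.
Σwᵢyᵢ = 4·0 + 50·0 + 250·6 = 1500.
x* = 1982/304 = 6.52, y* = 1500/304 = 4.93.

(6.52, 4.93)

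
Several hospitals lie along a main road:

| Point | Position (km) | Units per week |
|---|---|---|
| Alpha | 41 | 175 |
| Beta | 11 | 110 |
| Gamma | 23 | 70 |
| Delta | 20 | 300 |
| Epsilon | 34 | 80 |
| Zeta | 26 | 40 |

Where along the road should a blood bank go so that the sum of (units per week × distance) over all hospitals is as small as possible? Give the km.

For a sum of weighted absolute distances on a line, the optimum is the weighted median (not the mean). Total weight W = 775; half-weight = 387.5.
Sort by position and accumulate weight:
  km 11 (Beta, w=110) → cum 110
  km 20 (Delta, w=300) → cum 410  ≥ 387.5 → median here
  km 23 (Gamma, w=70) → cum 480
  km 26 (Zeta, w=40) → cum 520
  km 34 (Epsilon, w=80) → cum 600
  km 41 (Alpha, w=175) → cum 775
Optimal location: km 20.

x = 20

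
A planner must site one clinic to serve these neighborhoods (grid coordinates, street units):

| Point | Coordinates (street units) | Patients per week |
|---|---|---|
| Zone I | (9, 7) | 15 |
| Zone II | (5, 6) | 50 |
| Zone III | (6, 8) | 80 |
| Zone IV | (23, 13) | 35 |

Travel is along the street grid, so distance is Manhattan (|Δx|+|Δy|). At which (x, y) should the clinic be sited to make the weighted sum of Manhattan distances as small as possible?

Manhattan distance separates: Σwᵢ(|x−xᵢ|+|y−yᵢ|) = Σwᵢ|x−xᵢ| + Σwᵢ|y−yᵢ|, so x and y are optimised independently as 1-D weighted medians.
Total weight W = 180; half = 90.
x-coordinate, sorted with cumulative weight:
  x=5 (Zone II, w=50) cum 50
  x=6 (Zone III, w=80) cum 130  ← median
  x=9 (Zone I, w=15) cum 145
  x=23 (Zone IV, w=35) cum 180
⇒ x* = 6
y-coordinate, sorted with cumulative weight:
  y=6 (Zone II, w=50) cum 50
  y=7 (Zone I, w=15) cum 65
  y=8 (Zone III, w=80) cum 145  ← median
  y=13 (Zone IV, w=35) cum 180
⇒ y* = 8

(6, 8)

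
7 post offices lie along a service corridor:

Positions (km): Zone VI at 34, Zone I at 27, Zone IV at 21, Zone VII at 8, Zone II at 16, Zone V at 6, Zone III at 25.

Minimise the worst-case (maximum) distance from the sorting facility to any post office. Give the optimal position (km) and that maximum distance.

location 20, max distance 14

The 1-center on a line is the midpoint of the two extreme points: leftmost at 6, rightmost at 34.
Optimal location = (6 + 34)/2 = 20; maximum distance = (34 − 6)/2 = 14.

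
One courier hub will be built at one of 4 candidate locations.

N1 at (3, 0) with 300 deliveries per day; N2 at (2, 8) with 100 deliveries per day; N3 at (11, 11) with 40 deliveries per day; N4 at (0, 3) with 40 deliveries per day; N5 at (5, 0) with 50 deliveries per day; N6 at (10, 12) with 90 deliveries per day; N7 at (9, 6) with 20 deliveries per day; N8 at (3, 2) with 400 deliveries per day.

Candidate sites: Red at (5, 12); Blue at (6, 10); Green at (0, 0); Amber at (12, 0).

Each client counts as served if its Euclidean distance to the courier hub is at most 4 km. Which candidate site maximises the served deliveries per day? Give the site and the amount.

Green, covering 740

Coverage radius r = 4 km; a point is covered iff (Δx)²+(Δy)² ≤ 4² = 16.
  Red (5, 12): covers {none} → 0
  Blue (6, 10): covers {none} → 0
  Green (0, 0): covers {N1, N4, N8} → 740
  Amber (12, 0): covers {none} → 0
Maximum coverage at Green: 740 deliveries per day.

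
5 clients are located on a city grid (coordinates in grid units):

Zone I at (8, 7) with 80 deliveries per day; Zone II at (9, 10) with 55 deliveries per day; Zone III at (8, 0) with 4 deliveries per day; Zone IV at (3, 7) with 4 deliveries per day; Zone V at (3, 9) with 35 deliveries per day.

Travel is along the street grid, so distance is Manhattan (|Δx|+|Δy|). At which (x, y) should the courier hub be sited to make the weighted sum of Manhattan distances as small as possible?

Manhattan distance separates: Σwᵢ(|x−xᵢ|+|y−yᵢ|) = Σwᵢ|x−xᵢ| + Σwᵢ|y−yᵢ|, so x and y are optimised independently as 1-D weighted medians.
Total weight W = 178; half = 89.
x-coordinate, sorted with cumulative weight:
  x=3 (Zone IV, w=4) cum 4
  x=3 (Zone V, w=35) cum 39
  x=8 (Zone I, w=80) cum 119  ← median
  x=8 (Zone III, w=4) cum 123
  x=9 (Zone II, w=55) cum 178
⇒ x* = 8
y-coordinate, sorted with cumulative weight:
  y=0 (Zone III, w=4) cum 4
  y=7 (Zone I, w=80) cum 84
  y=7 (Zone IV, w=4) cum 88
  y=9 (Zone V, w=35) cum 123  ← median
  y=10 (Zone II, w=55) cum 178
⇒ y* = 9

(8, 9)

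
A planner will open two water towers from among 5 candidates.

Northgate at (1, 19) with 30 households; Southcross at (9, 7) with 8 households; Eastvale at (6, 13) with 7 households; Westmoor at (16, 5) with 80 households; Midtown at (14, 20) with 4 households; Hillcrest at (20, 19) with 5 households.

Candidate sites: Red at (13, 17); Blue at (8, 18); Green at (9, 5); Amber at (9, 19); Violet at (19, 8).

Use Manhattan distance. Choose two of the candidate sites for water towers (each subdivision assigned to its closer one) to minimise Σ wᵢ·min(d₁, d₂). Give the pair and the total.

{Blue, Violet}, total 949

Evaluate every pair (each demand assigned to the nearer of the two):
  {Blue, Violet}: total = 949
  {Amber, Violet}: total = 950
  {Green, Amber}: total = 958
  {Blue, Green}: total = 962
  {Red, Violet}: total = 1126
  {Red, Green}: total = 1134
  {Green, Violet}: total = 1361
  {Red, Blue}: total = 1646
  {Red, Amber}: total = 1660
  {Blue, Amber}: total = 2144
Best pair: {Blue, Violet} with total 949.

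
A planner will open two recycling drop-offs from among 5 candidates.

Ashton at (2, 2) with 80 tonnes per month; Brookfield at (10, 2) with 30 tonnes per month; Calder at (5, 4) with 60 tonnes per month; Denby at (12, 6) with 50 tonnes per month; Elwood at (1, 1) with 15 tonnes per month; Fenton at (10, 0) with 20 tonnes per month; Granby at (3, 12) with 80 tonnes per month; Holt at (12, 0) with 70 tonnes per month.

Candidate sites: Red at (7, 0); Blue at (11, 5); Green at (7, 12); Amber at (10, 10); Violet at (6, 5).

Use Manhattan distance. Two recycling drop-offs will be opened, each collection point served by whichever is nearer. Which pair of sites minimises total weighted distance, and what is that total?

Evaluate every pair (each demand assigned to the nearer of the two):
  {Blue, Violet}: total = 2375
  {Red, Green}: total = 2455
  {Red, Violet}: total = 2495
  {Red, Amber}: total = 2605
  {Green, Violet}: total = 2645
  {Blue, Green}: total = 2670
  {Red, Blue}: total = 2855
  {Amber, Violet}: total = 2995
  {Blue, Amber}: total = 3070
  {Green, Amber}: total = 3955
Best pair: {Blue, Violet} with total 2375.

{Blue, Violet}, total 2375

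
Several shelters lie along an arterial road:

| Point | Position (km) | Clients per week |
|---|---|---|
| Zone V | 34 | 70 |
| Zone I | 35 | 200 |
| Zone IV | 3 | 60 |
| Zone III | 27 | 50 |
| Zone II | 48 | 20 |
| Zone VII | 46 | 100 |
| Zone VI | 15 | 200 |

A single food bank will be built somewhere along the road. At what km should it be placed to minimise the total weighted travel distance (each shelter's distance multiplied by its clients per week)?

x = 34

For a sum of weighted absolute distances on a line, the optimum is the weighted median (not the mean). Total weight W = 700; half-weight = 350.
Sort by position and accumulate weight:
  km 3 (Zone IV, w=60) → cum 60
  km 15 (Zone VI, w=200) → cum 260
  km 27 (Zone III, w=50) → cum 310
  km 34 (Zone V, w=70) → cum 380  ≥ 350 → median here
  km 35 (Zone I, w=200) → cum 580
  km 46 (Zone VII, w=100) → cum 680
  km 48 (Zone II, w=20) → cum 700
Optimal location: km 34.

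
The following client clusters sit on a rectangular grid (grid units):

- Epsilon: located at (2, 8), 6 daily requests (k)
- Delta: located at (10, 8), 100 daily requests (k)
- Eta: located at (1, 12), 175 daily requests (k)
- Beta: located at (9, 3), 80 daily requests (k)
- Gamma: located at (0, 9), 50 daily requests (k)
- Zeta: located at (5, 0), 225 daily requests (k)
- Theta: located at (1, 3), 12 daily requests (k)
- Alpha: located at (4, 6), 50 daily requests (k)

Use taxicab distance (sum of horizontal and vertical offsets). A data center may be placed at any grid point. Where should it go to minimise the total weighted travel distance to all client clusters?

(5, 6)

Manhattan distance separates: Σwᵢ(|x−xᵢ|+|y−yᵢ|) = Σwᵢ|x−xᵢ| + Σwᵢ|y−yᵢ|, so x and y are optimised independently as 1-D weighted medians.
Total weight W = 698; half = 349.
x-coordinate, sorted with cumulative weight:
  x=0 (Gamma, w=50) cum 50
  x=1 (Eta, w=175) cum 225
  x=1 (Theta, w=12) cum 237
  x=2 (Epsilon, w=6) cum 243
  x=4 (Alpha, w=50) cum 293
  x=5 (Zeta, w=225) cum 518  ← median
  x=9 (Beta, w=80) cum 598
  x=10 (Delta, w=100) cum 698
⇒ x* = 5
y-coordinate, sorted with cumulative weight:
  y=0 (Zeta, w=225) cum 225
  y=3 (Beta, w=80) cum 305
  y=3 (Theta, w=12) cum 317
  y=6 (Alpha, w=50) cum 367  ← median
  y=8 (Epsilon, w=6) cum 373
  y=8 (Delta, w=100) cum 473
  y=9 (Gamma, w=50) cum 523
  y=12 (Eta, w=175) cum 698
⇒ y* = 6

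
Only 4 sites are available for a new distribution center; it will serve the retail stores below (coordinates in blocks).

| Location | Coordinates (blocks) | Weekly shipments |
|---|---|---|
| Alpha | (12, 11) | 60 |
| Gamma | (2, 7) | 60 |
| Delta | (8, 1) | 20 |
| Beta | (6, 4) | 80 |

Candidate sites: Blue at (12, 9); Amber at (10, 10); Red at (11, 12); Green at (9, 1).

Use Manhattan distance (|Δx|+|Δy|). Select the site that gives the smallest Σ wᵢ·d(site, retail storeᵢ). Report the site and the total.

Amber, total 1860 blocks

Total weighted distance at each candidate:
  Blue (12, 9): total = 1960
  Amber (10, 10): total = 1860
  Red (11, 12): total = 2280
  Green (9, 1): total = 2060
Minimum is at Amber with total 1860 blocks.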